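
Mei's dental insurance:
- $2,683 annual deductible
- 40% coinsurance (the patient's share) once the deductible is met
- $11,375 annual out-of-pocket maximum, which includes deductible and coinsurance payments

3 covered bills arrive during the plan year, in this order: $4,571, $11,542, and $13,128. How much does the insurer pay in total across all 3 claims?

$17,866

Claim 1 ($4,571): deductible takes $2,683, $1,888 remains; patient's 40% is $755.20. Patient pays $3,438.20; OOP now $3,438.20. Insurer: $4,571 − $3,438.20 = $1,132.80.
Claim 2 ($11,542): 40% coinsurance on $11,542 = $4,616.80. Cost to patient: $4,616.80. OOP to date $8,055. Plan pays $11,542 − $4,616.80 = $6,925.20.
Claim 3 ($13,128): deductible already satisfied, so patient's share is 40% × $13,128 = $5,251.20. That would push OOP to $13,306.20, over the $11,375 cap, so patient pays $11,375 − $8,055 = $3,320. Insurer: $13,128 − $3,320 = $9,808.
Insurer total = bills − patient's total = $29,241 − $11,375 = $17,866.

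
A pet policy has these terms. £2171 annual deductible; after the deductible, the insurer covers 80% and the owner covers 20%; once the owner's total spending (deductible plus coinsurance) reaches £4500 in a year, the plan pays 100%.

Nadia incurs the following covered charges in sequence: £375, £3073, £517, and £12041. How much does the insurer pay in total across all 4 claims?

Claim 1 (£375): entire amount goes to the deductible. Owner owes £375 (running OOP £375). Insurer: £375 − £375 = £0.
Claim 2 (£3073): £1796 to deductible, leaving £1277; owner's 20% is £255.40. Cost to owner: £2051.40. OOP to date £2426.40. Insurer: £3073 − £2051.40 = £1021.60.
Claim 3 (£517): deductible met; 20% of £517 = £103.40. Cost to owner: £103.40. OOP to date £2529.80. Plan pays £517 − £103.40 = £413.60.
Claim 4 (£12041): deductible met; 20% of £12041 = £2408.20. OOP would hit £4938 > £4500, so the cap limits the owner to £4500 − £2529.80 = £1970.20. Plan pays £12041 − £1970.20 = £10070.80.
Insurer total: £0 + £1021.60 + £413.60 + £10070.80 = £11506.

£11506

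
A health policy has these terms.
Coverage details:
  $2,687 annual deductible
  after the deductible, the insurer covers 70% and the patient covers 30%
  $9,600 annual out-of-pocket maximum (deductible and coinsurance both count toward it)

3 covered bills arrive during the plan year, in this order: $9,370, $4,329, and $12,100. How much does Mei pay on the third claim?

Claim 1 ($9,370): deductible takes $2,687, $6,683 remains; patient's 30% is $2,004.90. Patient pays $4,691.90; OOP now $4,691.90.
Claim 2 ($4,329): deductible already satisfied, so patient's share is 30% × $4,329 = $1,298.70. Patient owes $1,298.70 (running OOP $5,990.60).
Claim 3 ($12,100): deductible already satisfied, so patient's share is 30% × $12,100 = $3,630. OOP would hit $9,620.60 > $9,600, so the cap limits the patient to $9,600 − $5,990.60 = $3,609.40.

$3,609.40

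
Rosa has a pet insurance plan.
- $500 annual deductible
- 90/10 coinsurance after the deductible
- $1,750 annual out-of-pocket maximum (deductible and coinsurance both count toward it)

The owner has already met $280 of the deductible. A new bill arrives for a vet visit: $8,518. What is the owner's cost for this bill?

$280 of the $500 deductible is already met, leaving $220.
After the $220 deductible portion, $8,518 − $220 = $8,298 is subject to coinsurance.
Coinsurance: $8,298 × 10% = $829.80.
So the owner owes $220 + $829.80 = $1,049.80 before any cap.
Year-to-date out-of-pocket becomes $280 + $1,049.80 = $1,329.80, still under the $1,750 maximum, so no cap applies.

$1,049.80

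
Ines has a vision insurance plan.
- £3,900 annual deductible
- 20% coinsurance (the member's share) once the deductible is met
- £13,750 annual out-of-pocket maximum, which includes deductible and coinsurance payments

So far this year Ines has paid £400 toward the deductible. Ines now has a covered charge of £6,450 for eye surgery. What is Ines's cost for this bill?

£4,090

£400 of the £3,900 deductible is already met, leaving £3,500.
After the £3,500 deductible portion, £6,450 − £3,500 = £2,950 is subject to coinsurance.
20% of £2,950 = £590 falls to the member.
So the member owes £3,500 + £590 = £4,090 before any cap.
Cumulative spending £400 + £4,090 = £4,490 stays under the £13,750 maximum.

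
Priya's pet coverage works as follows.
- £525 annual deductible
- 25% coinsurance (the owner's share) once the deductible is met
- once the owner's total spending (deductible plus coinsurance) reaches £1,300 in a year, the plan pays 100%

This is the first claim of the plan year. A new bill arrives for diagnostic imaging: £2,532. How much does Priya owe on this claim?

Nothing has been paid toward the £525 deductible, so the first £525 of this charge is applied there.
The remaining £2,007 (= £2,532 − £525) moves to coinsurance.
Owner's 25% share of £2,007 is £501.75.
That puts the owner's cost at £525 + £501.75 = £1,026.75 before any cap.
Cumulative spending £0 + £1,026.75 = £1,026.75 stays under the £1,300 maximum.

£1,026.75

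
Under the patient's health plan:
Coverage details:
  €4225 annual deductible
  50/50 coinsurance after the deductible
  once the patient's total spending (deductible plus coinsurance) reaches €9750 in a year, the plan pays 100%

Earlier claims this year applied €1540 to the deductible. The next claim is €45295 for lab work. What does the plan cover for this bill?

Remaining deductible: €4225 − €1540 = €2685.
That leaves €45295 − €2685 = €42610 for coinsurance.
Coinsurance: €42610 × 50% = €21305.
Patient responsibility before any cap: €2685 + €21305 = €23990.
Adding €23990 to the €1540 already spent would give €25530, which exceeds the €9750 cap; the patient pays just €9750 − €1540 = €8210.
Insurer pays the balance: €45295 − €8210 = €37085.

€37085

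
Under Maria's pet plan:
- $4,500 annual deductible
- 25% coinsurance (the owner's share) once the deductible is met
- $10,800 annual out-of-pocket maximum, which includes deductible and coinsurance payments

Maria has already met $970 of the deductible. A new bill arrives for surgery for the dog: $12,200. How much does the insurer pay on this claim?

$6,502.50

Remaining deductible: $4,500 − $970 = $3,530.
After the $3,530 deductible portion, $12,200 − $3,530 = $8,670 is subject to coinsurance.
Coinsurance: $8,670 × 25% = $2,167.50.
So the owner owes $3,530 + $2,167.50 = $5,697.50 before any cap.
Total out-of-pocket so far would be $970 + $5,697.50 = $6,667.50, below the $10,800 cap — no reduction.
The insurer covers the remainder: $12,200 − $5,697.50 = $6,502.50.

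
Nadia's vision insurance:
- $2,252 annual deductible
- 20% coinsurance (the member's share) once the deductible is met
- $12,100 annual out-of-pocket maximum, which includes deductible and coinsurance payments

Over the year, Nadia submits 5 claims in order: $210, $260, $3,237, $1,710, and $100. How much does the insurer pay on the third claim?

$1,164

Claim 1 ($210): all of it applies to the deductible. Member owes $210 (running OOP $210). Plan pays $210 − $210 = $0.
Claim 2 ($260): entire amount goes to the deductible. Member owes $260 (running OOP $470). Plan pays $260 − $260 = $0.
Claim 3 ($3,237): deductible takes $1,782, $1,455 remains; 20% of $1,455 = $291. Member owes $2,073 (running OOP $2,543). Insurer: $3,237 − $2,073 = $1,164.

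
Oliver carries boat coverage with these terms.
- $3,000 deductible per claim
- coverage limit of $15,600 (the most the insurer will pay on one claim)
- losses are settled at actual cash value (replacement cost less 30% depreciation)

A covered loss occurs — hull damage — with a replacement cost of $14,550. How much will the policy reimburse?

Actual cash value after 30% depreciation: $14,550 × 70% = $10,185.
After the deductible, $10,185 − $3,000 = $7,185 remains.
$7,185 ≤ $15,600, so the limit doesn't bind; insurer pays $7,185.

$7,185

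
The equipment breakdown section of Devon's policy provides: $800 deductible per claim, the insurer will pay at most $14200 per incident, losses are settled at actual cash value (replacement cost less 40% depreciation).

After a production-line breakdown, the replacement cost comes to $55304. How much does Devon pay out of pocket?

$41104

At 40% depreciation, ACV = $55304 − $22121.60 = $33182.40.
Less the $800 deductible: $33182.40 − $800 = $32382.40.
$32382.40 exceeds the $14200 limit, so the insurer pays the limit: $14200.
The business owner bears the rest of the original loss: $55304 − $14200 = $41104.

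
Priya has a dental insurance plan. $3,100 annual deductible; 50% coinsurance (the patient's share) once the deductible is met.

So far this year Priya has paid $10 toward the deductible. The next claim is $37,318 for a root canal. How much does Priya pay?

$20,204

$10 of the $3,100 deductible is already met, leaving $3,090.
That leaves $37,318 − $3,090 = $34,228 for coinsurance.
50% of $34,228 = $17,114 falls to the patient.
Patient responsibility: $3,090 + $17,114 = $20,204.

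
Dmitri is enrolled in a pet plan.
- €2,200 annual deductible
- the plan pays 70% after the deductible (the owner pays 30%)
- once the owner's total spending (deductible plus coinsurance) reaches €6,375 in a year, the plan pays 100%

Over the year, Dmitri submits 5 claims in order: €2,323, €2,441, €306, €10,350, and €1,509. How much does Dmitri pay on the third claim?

Claim 1 (€2,323): deductible takes €2,200, €123 remains; 30% of €123 = €36.90. Owner owes €2,236.90 (running OOP €2,236.90).
Claim 2 (€2,441): deductible already satisfied, so owner's share is 30% × €2,441 = €732.30. Owner owes €732.30 (running OOP €2,969.20).
Claim 3 (€306): deductible already satisfied, so owner's share is 30% × €306 = €91.80. Owner owes €91.80 (running OOP €3,061).

€91.80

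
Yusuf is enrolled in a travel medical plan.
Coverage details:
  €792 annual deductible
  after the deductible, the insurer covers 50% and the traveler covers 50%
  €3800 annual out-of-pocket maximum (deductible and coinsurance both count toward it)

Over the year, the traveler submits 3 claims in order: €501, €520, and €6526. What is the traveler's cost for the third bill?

#1 (€501): entire amount goes to the deductible. Traveler owes €501 (running OOP €501).
#2 (€520): deductible takes €291, €229 remains; traveler's 50% is €114.50. Cost to traveler: €405.50. OOP to date €906.50.
#3 (€6526): deductible already satisfied, so traveler's share is 50% × €6526 = €3263. Adding that to €906.50 gives €4169.50, past the €3800 cap; traveler pays only €3800 − €906.50 = €2893.50.

€2893.50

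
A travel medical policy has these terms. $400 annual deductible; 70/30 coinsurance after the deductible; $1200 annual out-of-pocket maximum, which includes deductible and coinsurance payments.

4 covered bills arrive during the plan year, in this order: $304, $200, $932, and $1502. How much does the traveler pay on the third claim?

$279.60

Bill 1, $304: all of it applies to the deductible. Cost to traveler: $304. OOP to date $304.
Bill 2, $200: $96 finishes the deductible; $104 goes to coinsurance; 30% of $104 = $31.20. Traveler owes $127.20 (running OOP $431.20).
Bill 3, $932: deductible met; 30% of $932 = $279.60. Traveler pays $279.60; OOP now $710.80.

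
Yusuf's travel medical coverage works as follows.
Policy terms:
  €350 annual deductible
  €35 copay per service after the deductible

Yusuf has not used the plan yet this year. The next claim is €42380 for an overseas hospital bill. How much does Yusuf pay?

The full €350 deductible is still open; €350 of this bill applies to it.
The remaining €42030 (= €42380 − €350) moves to the copay.
Copay on this service: €35.
So the traveler owes €350 + €35 = €385.

€385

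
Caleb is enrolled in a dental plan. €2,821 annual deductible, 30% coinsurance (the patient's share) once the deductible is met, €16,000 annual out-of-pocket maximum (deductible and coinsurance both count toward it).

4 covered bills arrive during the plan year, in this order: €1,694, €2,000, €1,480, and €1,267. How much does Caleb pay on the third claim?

€444

Claim 1 — €1,694: entire amount goes to the deductible. Patient owes €1,694 (running OOP €1,694).
Claim 2 — €2,000: €1,127 finishes the deductible; €873 goes to coinsurance; coinsurance €873 × 30% = €261.90. Patient pays €1,388.90; OOP now €3,082.90.
Claim 3 — €1,480: 30% coinsurance on €1,480 = €444. Patient owes €444 (running OOP €3,526.90).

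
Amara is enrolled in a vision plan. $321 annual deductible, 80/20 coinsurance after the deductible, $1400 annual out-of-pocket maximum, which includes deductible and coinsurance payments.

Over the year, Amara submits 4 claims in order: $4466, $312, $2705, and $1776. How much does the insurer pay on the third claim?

#1 ($4466): $321 to deductible, leaving $4145; 20% of $4145 = $829. Member owes $1150 (running OOP $1150). Insurer: $4466 − $1150 = $3316.
#2 ($312): deductible already satisfied, so member's share is 20% × $312 = $62.40. Member pays $62.40; OOP now $1212.40. Plan pays $312 − $62.40 = $249.60.
#3 ($2705): deductible already satisfied, so member's share is 20% × $2705 = $541. OOP would hit $1753.40 > $1400, so the cap limits the member to $1400 − $1212.40 = $187.60. Plan pays $2705 − $187.60 = $2517.40.

$2517.40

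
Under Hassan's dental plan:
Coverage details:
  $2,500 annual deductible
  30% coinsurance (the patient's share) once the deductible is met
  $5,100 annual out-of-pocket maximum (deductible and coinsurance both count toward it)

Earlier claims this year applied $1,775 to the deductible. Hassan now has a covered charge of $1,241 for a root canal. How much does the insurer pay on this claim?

$361.20

$1,775 of the $2,500 deductible is already met, leaving $725.
After the $725 deductible portion, $1,241 − $725 = $516 is subject to coinsurance.
30% of $516 = $154.80 falls to the patient.
So the patient owes $725 + $154.80 = $879.80 before any cap.
Total out-of-pocket so far would be $1,775 + $879.80 = $2,654.80, below the $5,100 cap — no reduction.
The plan picks up $1,241 − $879.80 = $361.20.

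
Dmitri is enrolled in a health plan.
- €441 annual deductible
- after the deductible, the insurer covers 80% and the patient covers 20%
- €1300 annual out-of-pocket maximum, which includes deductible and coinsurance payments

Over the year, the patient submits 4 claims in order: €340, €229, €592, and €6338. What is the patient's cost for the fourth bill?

€715

Claim 1 (€340): fully absorbed by the deductible. Patient pays €340; OOP now €340.
Claim 2 (€229): €101 finishes the deductible; €128 goes to coinsurance; coinsurance €128 × 20% = €25.60. Patient pays €126.60; OOP now €466.60.
Claim 3 (€592): deductible met; 20% of €592 = €118.40. Cost to patient: €118.40. OOP to date €585.
Claim 4 (€6338): deductible met; 20% of €6338 = €1267.60. OOP would hit €1852.60 > €1300, so the cap limits the patient to €1300 − €585 = €715.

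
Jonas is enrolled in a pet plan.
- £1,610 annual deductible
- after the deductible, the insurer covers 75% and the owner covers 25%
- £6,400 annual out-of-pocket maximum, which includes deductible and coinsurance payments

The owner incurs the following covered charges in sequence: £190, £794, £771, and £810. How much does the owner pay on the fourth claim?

Claim 1 — £190: entire amount goes to the deductible. Cost to owner: £190. OOP to date £190.
Claim 2 — £794: all of it applies to the deductible. Owner pays £794; OOP now £984.
Claim 3 — £771: £626 to deductible, leaving £145; 25% of £145 = £36.25. Cost to owner: £662.25. OOP to date £1,646.25.
Claim 4 — £810: 25% coinsurance on £810 = £202.50. Cost to owner: £202.50. OOP to date £1,848.75.

£202.50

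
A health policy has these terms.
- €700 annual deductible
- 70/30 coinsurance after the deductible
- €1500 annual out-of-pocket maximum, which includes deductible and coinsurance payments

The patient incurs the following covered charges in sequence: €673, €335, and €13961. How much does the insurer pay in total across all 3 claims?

€13469

Claim 1 — €673: all of it applies to the deductible. Patient pays €673; OOP now €673. Insurer: €673 − €673 = €0.
Claim 2 — €335: €27 finishes the deductible; €308 goes to coinsurance; patient's 30% is €92.40. Cost to patient: €119.40. OOP to date €792.40. Insurer: €335 − €119.40 = €215.60.
Claim 3 — €13961: 30% coinsurance on €13961 = €4188.30. Adding that to €792.40 gives €4980.70, past the €1500 cap; patient pays only €1500 − €792.40 = €707.60. Plan pays €13961 − €707.60 = €13253.40.
Insurer total = bills − patient's total = €14969 − €1500 = €13469.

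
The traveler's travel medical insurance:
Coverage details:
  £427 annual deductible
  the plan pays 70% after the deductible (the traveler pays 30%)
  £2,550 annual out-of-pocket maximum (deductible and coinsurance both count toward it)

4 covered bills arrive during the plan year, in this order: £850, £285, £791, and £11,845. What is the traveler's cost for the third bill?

£237.30

Claim 1 — £850: £427 finishes the deductible; £423 goes to coinsurance; traveler's 30% is £126.90. Cost to traveler: £553.90. OOP to date £553.90.
Claim 2 — £285: deductible already satisfied, so traveler's share is 30% × £285 = £85.50. Traveler pays £85.50; OOP now £639.40.
Claim 3 — £791: deductible met; 30% of £791 = £237.30. Traveler owes £237.30 (running OOP £876.70).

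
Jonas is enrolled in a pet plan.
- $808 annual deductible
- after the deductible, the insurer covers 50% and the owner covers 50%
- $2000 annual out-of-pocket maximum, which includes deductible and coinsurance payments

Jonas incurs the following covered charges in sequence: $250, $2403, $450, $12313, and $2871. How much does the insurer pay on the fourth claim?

$12268.50

Claim 1 — $250: fully absorbed by the deductible. Owner owes $250 (running OOP $250). Insurer: $250 − $250 = $0.
Claim 2 — $2403: deductible takes $558, $1845 remains; 50% of $1845 = $922.50. Owner owes $1480.50 (running OOP $1730.50). Plan pays $2403 − $1480.50 = $922.50.
Claim 3 — $450: deductible met; 50% of $450 = $225. Owner pays $225; OOP now $1955.50. Plan pays $450 − $225 = $225.
Claim 4 — $12313: deductible met; 50% of $12313 = $6156.50. Adding that to $1955.50 gives $8112, past the $2000 cap; owner pays only $2000 − $1955.50 = $44.50. Plan pays $12313 − $44.50 = $12268.50.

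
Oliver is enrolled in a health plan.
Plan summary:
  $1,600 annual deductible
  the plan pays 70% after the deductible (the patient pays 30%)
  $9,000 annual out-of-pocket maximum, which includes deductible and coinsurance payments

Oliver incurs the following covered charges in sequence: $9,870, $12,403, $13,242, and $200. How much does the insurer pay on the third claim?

Bill 1, $9,870: $1,600 to deductible, leaving $8,270; coinsurance $8,270 × 30% = $2,481. Cost to patient: $4,081. OOP to date $4,081. Insurer: $9,870 − $4,081 = $5,789.
Bill 2, $12,403: deductible already satisfied, so patient's share is 30% × $12,403 = $3,720.90. Patient pays $3,720.90; OOP now $7,801.90. Plan pays $12,403 − $3,720.90 = $8,682.10.
Bill 3, $13,242: deductible already satisfied, so patient's share is 30% × $13,242 = $3,972.60. Adding that to $7,801.90 gives $11,774.50, past the $9,000 cap; patient pays only $9,000 − $7,801.90 = $1,198.10. Insurer: $13,242 − $1,198.10 = $12,043.90.

$12,043.90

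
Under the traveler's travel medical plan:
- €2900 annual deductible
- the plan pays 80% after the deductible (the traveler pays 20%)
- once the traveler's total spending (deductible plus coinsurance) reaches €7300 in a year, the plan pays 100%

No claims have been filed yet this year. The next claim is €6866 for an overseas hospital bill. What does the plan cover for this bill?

Deductible not yet touched, so the first €2900 of the bill goes to the deductible.
That leaves €6866 − €2900 = €3966 for coinsurance.
Traveler's 20% share of €3966 is €793.20.
So the traveler owes €2900 + €793.20 = €3693.20 before any cap.
Year-to-date out-of-pocket becomes €0 + €3693.20 = €3693.20, still under the €7300 maximum, so no cap applies.
The plan picks up €6866 − €3693.20 = €3172.80.

€3172.80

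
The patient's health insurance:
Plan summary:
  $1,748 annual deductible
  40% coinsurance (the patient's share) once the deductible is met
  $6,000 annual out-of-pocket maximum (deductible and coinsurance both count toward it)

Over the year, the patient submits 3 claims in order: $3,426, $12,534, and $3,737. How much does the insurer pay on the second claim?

#1 ($3,426): $1,748 finishes the deductible; $1,678 goes to coinsurance; patient's 40% is $671.20. Patient pays $2,419.20; OOP now $2,419.20. Plan pays $3,426 − $2,419.20 = $1,006.80.
#2 ($12,534): deductible met; 40% of $12,534 = $5,013.60. That would push OOP to $7,432.80, over the $6,000 cap, so patient pays $6,000 − $2,419.20 = $3,580.80. Insurer: $12,534 − $3,580.80 = $8,953.20.

$8,953.20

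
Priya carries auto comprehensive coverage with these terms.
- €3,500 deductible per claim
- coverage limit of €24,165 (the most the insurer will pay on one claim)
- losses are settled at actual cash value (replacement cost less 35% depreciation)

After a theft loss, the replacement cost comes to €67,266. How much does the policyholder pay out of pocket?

Actual cash value after 35% depreciation: €67,266 × 65% = €43,722.90.
Less the €3,500 deductible: €43,722.90 − €3,500 = €40,222.90.
Since €40,222.90 > €24,165, the payout is capped at €24,165.
Policyholder's share is the uncovered remainder: €67,266 − €24,165 = €43,101.

€43,101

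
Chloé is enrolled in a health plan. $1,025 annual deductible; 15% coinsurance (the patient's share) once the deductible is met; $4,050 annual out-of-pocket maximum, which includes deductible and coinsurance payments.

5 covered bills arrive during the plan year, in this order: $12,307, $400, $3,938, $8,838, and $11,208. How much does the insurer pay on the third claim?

Claim 1 ($12,307): $1,025 to deductible, leaving $11,282; patient's 15% is $1,692.30. Cost to patient: $2,717.30. OOP to date $2,717.30. Insurer: $12,307 − $2,717.30 = $9,589.70.
Claim 2 ($400): deductible met; 15% of $400 = $60. Cost to patient: $60. OOP to date $2,777.30. Insurer: $400 − $60 = $340.
Claim 3 ($3,938): 15% coinsurance on $3,938 = $590.70. Cost to patient: $590.70. OOP to date $3,368. Insurer: $3,938 − $590.70 = $3,347.30.

$3,347.30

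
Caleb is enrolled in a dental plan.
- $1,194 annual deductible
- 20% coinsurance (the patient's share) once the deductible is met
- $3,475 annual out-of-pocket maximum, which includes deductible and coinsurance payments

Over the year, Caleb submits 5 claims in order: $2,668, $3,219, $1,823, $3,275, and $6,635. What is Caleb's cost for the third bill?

$364.60

Claim 1 ($2,668): $1,194 finishes the deductible; $1,474 goes to coinsurance; 20% of $1,474 = $294.80. Cost to patient: $1,488.80. OOP to date $1,488.80.
Claim 2 ($3,219): deductible already satisfied, so patient's share is 20% × $3,219 = $643.80. Cost to patient: $643.80. OOP to date $2,132.60.
Claim 3 ($1,823): 20% coinsurance on $1,823 = $364.60. Patient pays $364.60; OOP now $2,497.20.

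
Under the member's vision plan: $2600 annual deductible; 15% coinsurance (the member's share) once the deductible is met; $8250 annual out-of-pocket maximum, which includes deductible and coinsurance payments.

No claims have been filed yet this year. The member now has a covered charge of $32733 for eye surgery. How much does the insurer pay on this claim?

Nothing has been paid toward the $2600 deductible, so the first $2600 of this charge is applied there.
After the $2600 deductible portion, $32733 − $2600 = $30133 is subject to coinsurance.
Coinsurance: $30133 × 15% = $4519.95.
Member responsibility before any cap: $2600 + $4519.95 = $7119.95.
Total out-of-pocket so far would be $0 + $7119.95 = $7119.95, below the $8250 cap — no reduction.
The plan picks up $32733 − $7119.95 = $25613.05.

$25613.05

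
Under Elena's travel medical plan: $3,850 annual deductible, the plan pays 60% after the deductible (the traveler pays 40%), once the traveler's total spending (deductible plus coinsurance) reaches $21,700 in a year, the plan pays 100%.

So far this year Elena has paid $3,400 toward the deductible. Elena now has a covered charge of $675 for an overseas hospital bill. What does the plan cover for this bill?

$3,400 of the $3,850 deductible is already met, leaving $450.
That leaves $675 − $450 = $225 for coinsurance.
40% of $225 = $90 falls to the traveler.
That puts the traveler's cost at $450 + $90 = $540 before any cap.
Cumulative spending $3,400 + $540 = $3,940 stays under the $21,700 maximum.
Insurer pays the balance: $675 − $540 = $135.

$135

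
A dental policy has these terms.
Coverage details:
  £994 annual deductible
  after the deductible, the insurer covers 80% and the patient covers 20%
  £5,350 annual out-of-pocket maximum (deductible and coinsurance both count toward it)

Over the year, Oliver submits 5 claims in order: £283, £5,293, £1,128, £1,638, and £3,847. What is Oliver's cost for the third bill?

Claim 1 (£283): fully absorbed by the deductible. Cost to patient: £283. OOP to date £283.
Claim 2 (£5,293): deductible takes £711, £4,582 remains; coinsurance £4,582 × 20% = £916.40. Patient owes £1,627.40 (running OOP £1,910.40).
Claim 3 (£1,128): deductible met; 20% of £1,128 = £225.60. Patient owes £225.60 (running OOP £2,136).

£225.60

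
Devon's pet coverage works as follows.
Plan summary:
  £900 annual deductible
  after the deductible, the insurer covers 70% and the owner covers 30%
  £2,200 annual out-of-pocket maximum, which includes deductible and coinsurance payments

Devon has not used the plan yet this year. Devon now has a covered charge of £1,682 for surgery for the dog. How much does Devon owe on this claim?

£1,134.60

The full £900 deductible is still open; £900 of this bill applies to it.
That leaves £1,682 − £900 = £782 for coinsurance.
30% of £782 = £234.60 falls to the owner.
Owner responsibility before any cap: £900 + £234.60 = £1,134.60.
Year-to-date out-of-pocket becomes £0 + £1,134.60 = £1,134.60, still under the £2,200 maximum, so no cap applies.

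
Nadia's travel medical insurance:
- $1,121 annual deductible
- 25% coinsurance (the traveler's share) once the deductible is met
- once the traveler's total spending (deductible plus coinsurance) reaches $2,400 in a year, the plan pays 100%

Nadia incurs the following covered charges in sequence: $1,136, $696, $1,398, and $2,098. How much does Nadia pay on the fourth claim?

$524.50

Claim 1 — $1,136: deductible takes $1,121, $15 remains; 25% of $15 = $3.75. Traveler pays $1,124.75; OOP now $1,124.75.
Claim 2 — $696: deductible met; 25% of $696 = $174. Traveler pays $174; OOP now $1,298.75.
Claim 3 — $1,398: deductible already satisfied, so traveler's share is 25% × $1,398 = $349.50. Traveler owes $349.50 (running OOP $1,648.25).
Claim 4 — $2,098: deductible already satisfied, so traveler's share is 25% × $2,098 = $524.50. Traveler pays $524.50; OOP now $2,172.75.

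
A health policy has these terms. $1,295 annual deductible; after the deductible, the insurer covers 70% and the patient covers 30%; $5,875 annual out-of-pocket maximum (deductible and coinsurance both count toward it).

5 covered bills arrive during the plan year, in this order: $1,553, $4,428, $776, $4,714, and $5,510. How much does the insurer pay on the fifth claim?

$3,982.80

Bill 1, $1,553: deductible takes $1,295, $258 remains; patient's 30% is $77.40. Patient pays $1,372.40; OOP now $1,372.40. Insurer: $1,553 − $1,372.40 = $180.60.
Bill 2, $4,428: 30% coinsurance on $4,428 = $1,328.40. Cost to patient: $1,328.40. OOP to date $2,700.80. Insurer: $4,428 − $1,328.40 = $3,099.60.
Bill 3, $776: 30% coinsurance on $776 = $232.80. Patient pays $232.80; OOP now $2,933.60. Plan pays $776 − $232.80 = $543.20.
Bill 4, $4,714: deductible met; 30% of $4,714 = $1,414.20. Patient owes $1,414.20 (running OOP $4,347.80). Plan pays $4,714 − $1,414.20 = $3,299.80.
Bill 5, $5,510: deductible already satisfied, so patient's share is 30% × $5,510 = $1,653. Adding that to $4,347.80 gives $6,000.80, past the $5,875 cap; patient pays only $5,875 − $4,347.80 = $1,527.20. Insurer: $5,510 − $1,527.20 = $3,982.80.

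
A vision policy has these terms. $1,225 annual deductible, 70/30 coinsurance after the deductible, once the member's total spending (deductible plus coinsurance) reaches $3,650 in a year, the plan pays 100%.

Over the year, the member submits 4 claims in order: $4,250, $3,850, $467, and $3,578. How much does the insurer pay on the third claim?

$326.90

#1 ($4,250): $1,225 finishes the deductible; $3,025 goes to coinsurance; coinsurance $3,025 × 30% = $907.50. Member pays $2,132.50; OOP now $2,132.50. Insurer: $4,250 − $2,132.50 = $2,117.50.
#2 ($3,850): deductible already satisfied, so member's share is 30% × $3,850 = $1,155. Member owes $1,155 (running OOP $3,287.50). Insurer: $3,850 − $1,155 = $2,695.
#3 ($467): deductible met; 30% of $467 = $140.10. Cost to member: $140.10. OOP to date $3,427.60. Insurer: $467 − $140.10 = $326.90.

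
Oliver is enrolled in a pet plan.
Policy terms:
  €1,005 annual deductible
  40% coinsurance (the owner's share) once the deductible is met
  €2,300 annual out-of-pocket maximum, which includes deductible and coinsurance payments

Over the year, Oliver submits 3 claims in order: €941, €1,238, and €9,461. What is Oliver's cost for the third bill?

€825.40

Bill 1, €941: all of it applies to the deductible. Owner owes €941 (running OOP €941).
Bill 2, €1,238: €64 to deductible, leaving €1,174; coinsurance €1,174 × 40% = €469.60. Cost to owner: €533.60. OOP to date €1,474.60.
Bill 3, €9,461: deductible met; 40% of €9,461 = €3,784.40. Adding that to €1,474.60 gives €5,259, past the €2,300 cap; owner pays only €2,300 − €1,474.60 = €825.40.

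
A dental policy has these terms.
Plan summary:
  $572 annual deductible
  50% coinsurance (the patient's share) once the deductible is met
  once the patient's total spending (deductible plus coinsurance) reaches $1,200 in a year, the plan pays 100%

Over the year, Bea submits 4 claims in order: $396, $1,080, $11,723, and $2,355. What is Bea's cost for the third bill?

#1 ($396): all of it applies to the deductible. Cost to patient: $396. OOP to date $396.
#2 ($1,080): deductible takes $176, $904 remains; patient's 50% is $452. Cost to patient: $628. OOP to date $1,024.
#3 ($11,723): deductible already satisfied, so patient's share is 50% × $11,723 = $5,861.50. That would push OOP to $6,885.50, over the $1,200 cap, so patient pays $1,200 − $1,024 = $176.

$176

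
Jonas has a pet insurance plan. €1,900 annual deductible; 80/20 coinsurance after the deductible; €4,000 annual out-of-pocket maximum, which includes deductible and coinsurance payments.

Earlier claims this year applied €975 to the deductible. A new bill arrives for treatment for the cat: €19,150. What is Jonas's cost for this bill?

€3,025

Deductible still to meet: €1,900 − €975 = €925.
The remaining €18,225 (= €19,150 − €925) moves to coinsurance.
Coinsurance: €18,225 × 20% = €3,645.
So the owner owes €925 + €3,645 = €4,570 before any cap.
Adding €4,570 to the €975 already spent would give €5,545, which exceeds the €4,000 cap; the owner pays just €4,000 − €975 = €3,025.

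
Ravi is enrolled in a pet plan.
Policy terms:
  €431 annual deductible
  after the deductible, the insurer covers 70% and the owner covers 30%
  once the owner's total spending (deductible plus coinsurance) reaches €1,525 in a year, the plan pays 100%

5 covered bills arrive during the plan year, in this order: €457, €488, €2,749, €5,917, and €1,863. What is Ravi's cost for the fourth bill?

€115.10

Bill 1, €457: €431 finishes the deductible; €26 goes to coinsurance; 30% of €26 = €7.80. Owner owes €438.80 (running OOP €438.80).
Bill 2, €488: deductible already satisfied, so owner's share is 30% × €488 = €146.40. Owner pays €146.40; OOP now €585.20.
Bill 3, €2,749: 30% coinsurance on €2,749 = €824.70. Owner pays €824.70; OOP now €1,409.90.
Bill 4, €5,917: 30% coinsurance on €5,917 = €1,775.10. That would push OOP to €3,185, over the €1,525 cap, so owner pays €1,525 − €1,409.90 = €115.10.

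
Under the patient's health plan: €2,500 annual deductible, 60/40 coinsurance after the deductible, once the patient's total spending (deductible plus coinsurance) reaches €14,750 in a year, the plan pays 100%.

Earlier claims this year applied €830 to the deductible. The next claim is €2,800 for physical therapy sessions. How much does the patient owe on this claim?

€830 of the €2,500 deductible is already met, leaving €1,670.
After the €1,670 deductible portion, €2,800 − €1,670 = €1,130 is subject to coinsurance.
40% of €1,130 = €452 falls to the patient.
That puts the patient's cost at €1,670 + €452 = €2,122 before any cap.
Total out-of-pocket so far would be €830 + €2,122 = €2,952, below the €14,750 cap — no reduction.

€2,122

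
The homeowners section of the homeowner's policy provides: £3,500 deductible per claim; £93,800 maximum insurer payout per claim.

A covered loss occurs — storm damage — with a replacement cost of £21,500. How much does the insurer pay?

£18,000

Less the £3,500 deductible: £21,500 − £3,500 = £18,000.
£18,000 ≤ £93,800, so the limit doesn't bind; insurer pays £18,000.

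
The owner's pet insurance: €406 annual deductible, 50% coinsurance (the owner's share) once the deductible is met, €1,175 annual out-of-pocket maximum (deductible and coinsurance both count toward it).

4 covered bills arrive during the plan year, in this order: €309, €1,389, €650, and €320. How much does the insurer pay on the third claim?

€527

Bill 1, €309: all of it applies to the deductible. Owner pays €309; OOP now €309. Plan pays €309 − €309 = €0.
Bill 2, €1,389: deductible takes €97, €1,292 remains; coinsurance €1,292 × 50% = €646. Owner owes €743 (running OOP €1,052). Plan pays €1,389 − €743 = €646.
Bill 3, €650: deductible already satisfied, so owner's share is 50% × €650 = €325. Adding that to €1,052 gives €1,377, past the €1,175 cap; owner pays only €1,175 − €1,052 = €123. Plan pays €650 − €123 = €527.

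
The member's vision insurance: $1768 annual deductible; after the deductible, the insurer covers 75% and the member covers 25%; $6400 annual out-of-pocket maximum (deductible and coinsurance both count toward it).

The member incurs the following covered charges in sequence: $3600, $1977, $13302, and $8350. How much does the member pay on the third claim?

#1 ($3600): $1768 to deductible, leaving $1832; 25% of $1832 = $458. Member owes $2226 (running OOP $2226).
#2 ($1977): 25% coinsurance on $1977 = $494.25. Member owes $494.25 (running OOP $2720.25).
#3 ($13302): deductible already satisfied, so member's share is 25% × $13302 = $3325.50. Member owes $3325.50 (running OOP $6045.75).

$3325.50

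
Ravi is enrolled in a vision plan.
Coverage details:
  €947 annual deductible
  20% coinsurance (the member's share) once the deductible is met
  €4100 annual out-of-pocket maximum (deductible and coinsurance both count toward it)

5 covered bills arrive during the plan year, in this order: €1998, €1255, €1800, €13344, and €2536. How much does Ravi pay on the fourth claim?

€2331.80

Claim 1 (€1998): deductible takes €947, €1051 remains; member's 20% is €210.20. Member pays €1157.20; OOP now €1157.20.
Claim 2 (€1255): deductible already satisfied, so member's share is 20% × €1255 = €251. Cost to member: €251. OOP to date €1408.20.
Claim 3 (€1800): deductible already satisfied, so member's share is 20% × €1800 = €360. Member pays €360; OOP now €1768.20.
Claim 4 (€13344): deductible already satisfied, so member's share is 20% × €13344 = €2668.80. OOP would hit €4437 > €4100, so the cap limits the member to €4100 − €1768.20 = €2331.80.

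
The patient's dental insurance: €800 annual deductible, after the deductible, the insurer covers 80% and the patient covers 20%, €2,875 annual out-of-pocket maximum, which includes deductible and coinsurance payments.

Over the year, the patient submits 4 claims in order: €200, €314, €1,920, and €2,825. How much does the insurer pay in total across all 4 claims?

€3,567.20

#1 (€200): entire amount goes to the deductible. Cost to patient: €200. OOP to date €200. Plan pays €200 − €200 = €0.
#2 (€314): fully absorbed by the deductible. Cost to patient: €314. OOP to date €514. Plan pays €314 − €314 = €0.
#3 (€1,920): €286 finishes the deductible; €1,634 goes to coinsurance; coinsurance €1,634 × 20% = €326.80. Patient pays €612.80; OOP now €1,126.80. Plan pays €1,920 − €612.80 = €1,307.20.
#4 (€2,825): deductible already satisfied, so patient's share is 20% × €2,825 = €565. Patient pays €565; OOP now €1,691.80. Plan pays €2,825 − €565 = €2,260.
Insurer total: €0 + €0 + €1,307.20 + €2,260 = €3,567.20.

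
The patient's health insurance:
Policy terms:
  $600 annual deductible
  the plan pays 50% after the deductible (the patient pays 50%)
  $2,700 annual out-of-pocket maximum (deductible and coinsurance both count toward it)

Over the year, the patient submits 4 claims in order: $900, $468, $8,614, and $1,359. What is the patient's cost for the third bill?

Claim 1 — $900: $600 finishes the deductible; $300 goes to coinsurance; 50% of $300 = $150. Patient owes $750 (running OOP $750).
Claim 2 — $468: deductible met; 50% of $468 = $234. Cost to patient: $234. OOP to date $984.
Claim 3 — $8,614: deductible met; 50% of $8,614 = $4,307. That would push OOP to $5,291, over the $2,700 cap, so patient pays $2,700 − $984 = $1,716.

$1,716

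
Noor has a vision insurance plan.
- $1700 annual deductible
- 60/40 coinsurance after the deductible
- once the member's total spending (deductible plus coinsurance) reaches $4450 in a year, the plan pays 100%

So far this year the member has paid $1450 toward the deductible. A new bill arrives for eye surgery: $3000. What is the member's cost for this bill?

$1450 of the $1700 deductible is already met, leaving $250.
That leaves $3000 − $250 = $2750 for coinsurance.
40% of $2750 = $1100 falls to the member.
That puts the member's cost at $250 + $1100 = $1350 before any cap.
Cumulative spending $1450 + $1350 = $2800 stays under the $4450 maximum.

$1350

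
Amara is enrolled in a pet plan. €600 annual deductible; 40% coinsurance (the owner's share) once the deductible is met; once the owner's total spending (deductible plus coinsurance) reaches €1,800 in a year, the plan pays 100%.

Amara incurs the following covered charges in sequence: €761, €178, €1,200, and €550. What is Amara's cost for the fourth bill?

Bill 1, €761: €600 finishes the deductible; €161 goes to coinsurance; coinsurance €161 × 40% = €64.40. Cost to owner: €664.40. OOP to date €664.40.
Bill 2, €178: deductible met; 40% of €178 = €71.20. Owner owes €71.20 (running OOP €735.60).
Bill 3, €1,200: deductible met; 40% of €1,200 = €480. Owner pays €480; OOP now €1,215.60.
Bill 4, €550: 40% coinsurance on €550 = €220. Owner owes €220 (running OOP €1,435.60).

€220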